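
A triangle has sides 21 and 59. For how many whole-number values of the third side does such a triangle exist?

41

The third side lies in the open interval (38, 80).
Integers from 39 to 79 inclusive: 79 − 39 + 1 = 41.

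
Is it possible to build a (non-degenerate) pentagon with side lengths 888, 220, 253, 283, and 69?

For a pentagon, each side must be shorter than the sum of the others.
Here the longest side is 888, but the remaining 4 sides sum to only 825.

No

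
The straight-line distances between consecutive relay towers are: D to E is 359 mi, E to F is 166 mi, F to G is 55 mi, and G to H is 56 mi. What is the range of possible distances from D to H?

The maximum is all hops collinear in one direction: 359 + 166 + 55 + 56 = 636.
The longest hop is 359; the others sum to 277. Folding the others back against it leaves at least 359 − 277 = 82.

82 ≤ DH ≤ 636 mi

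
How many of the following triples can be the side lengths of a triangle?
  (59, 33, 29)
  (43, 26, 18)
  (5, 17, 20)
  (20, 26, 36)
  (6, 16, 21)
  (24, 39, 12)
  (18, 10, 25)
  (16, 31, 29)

(29,33,59): 29+33 > 59 → valid
(18,26,43): 18+26 > 43 → valid
(5,17,20): 5+17 > 20 → valid
(20,26,36): 20+26 > 36 → valid
(6,16,21): 6+16 > 21 → valid
(12,24,39): 12+24 ≤ 39 → not valid
(10,18,25): 10+18 > 25 → valid
(16,29,31): 16+29 > 31 → valid
7 of the 8 triples form a triangle.

7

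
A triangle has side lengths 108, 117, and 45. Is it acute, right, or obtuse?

Compare the square of the longest side to the sum of squares of the other two: 45² + 108² = 13689 = 117².

right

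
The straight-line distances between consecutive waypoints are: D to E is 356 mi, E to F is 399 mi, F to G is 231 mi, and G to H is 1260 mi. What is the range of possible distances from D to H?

The maximum is all hops collinear in one direction: 356 + 399 + 231 + 1260 = 2246.
The longest hop is 1260; the others sum to 986. Folding the others back against it leaves at least 1260 − 986 = 274.

274 ≤ DH ≤ 2246 mi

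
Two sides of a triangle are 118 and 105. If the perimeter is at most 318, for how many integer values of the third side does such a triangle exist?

Triangle inequality: 13 < x < 223. Perimeter ≤ 318 gives x ≤ 318 − 118 − 105 = 95.
So 13 < x ≤ 95; integers 14 through 95: 82 values.

82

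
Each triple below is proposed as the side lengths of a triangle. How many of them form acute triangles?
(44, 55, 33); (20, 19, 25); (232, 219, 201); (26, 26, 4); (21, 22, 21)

(44,55,33): 33²+44² = 3025 = 55² → right
(20,19,25): 19²+20² = 761 > 625 = 25² → acute
(232,219,201): 201²+219² = 88362 > 53824 = 232² → acute
(26,26,4): 4²+26² = 692 > 676 = 26² → acute
(21,22,21): 21²+21² = 882 > 484 = 22² → acute
4 of the 5 are acute.

4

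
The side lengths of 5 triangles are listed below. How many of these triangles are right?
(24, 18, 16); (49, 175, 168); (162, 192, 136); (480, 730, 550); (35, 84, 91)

(24,18,16): 16²+18² = 580 > 576 = 24² → acute
(49,175,168): 49²+168² = 30625 = 175² → right
(162,192,136): 136²+162² = 44740 > 36864 = 192² → acute
(480,730,550): 480²+550² = 532900 = 730² → right
(35,84,91): 35²+84² = 8281 = 91² → right
3 of the 5 are right.

3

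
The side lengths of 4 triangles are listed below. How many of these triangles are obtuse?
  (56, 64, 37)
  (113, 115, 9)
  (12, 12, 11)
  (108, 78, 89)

(56,64,37): 37²+56² = 4505 > 4096 = 64² → acute
(113,115,9): 9²+113² = 12850 < 13225 = 115² → obtuse
(12,12,11): 11²+12² = 265 > 144 = 12² → acute
(108,78,89): 78²+89² = 14005 > 11664 = 108² → acute
1 of the 4 is obtuse.

1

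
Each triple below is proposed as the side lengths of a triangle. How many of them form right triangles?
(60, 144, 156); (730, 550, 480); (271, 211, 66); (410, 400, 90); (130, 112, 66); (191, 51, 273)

4

(60,144,156): 60²+144² = 24336 = 156² → right
(730,550,480): 480²+550² = 532900 = 730² → right
(271,211,66): 66²+211² = 48877 < 73441 = 271² → obtuse
(410,400,90): 90²+400² = 168100 = 410² → right
(130,112,66): 66²+112² = 16900 = 130² → right
(191,51,273): 51+191 ≤ 273, not a triangle
4 of the 6 are right.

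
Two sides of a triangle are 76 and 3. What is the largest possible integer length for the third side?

78

The third side must be strictly less than 76 + 3 = 79.
The largest integer below 79 is 78.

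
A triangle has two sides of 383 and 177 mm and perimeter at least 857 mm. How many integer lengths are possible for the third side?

263

Triangle inequality: 206 < x < 560. Perimeter ≥ 857 gives x ≥ 857 − 383 − 177 = 297.
So 297 ≤ x < 560; integers 297 through 559: 263 values.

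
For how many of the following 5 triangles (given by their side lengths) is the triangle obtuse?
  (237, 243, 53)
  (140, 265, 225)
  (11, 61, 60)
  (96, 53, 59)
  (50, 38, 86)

3

(237,243,53): 53²+237² = 58978 < 59049 = 243² → obtuse
(140,265,225): 140²+225² = 70225 = 265² → right
(11,61,60): 11²+60² = 3721 = 61² → right
(96,53,59): 53²+59² = 6290 < 9216 = 96² → obtuse
(50,38,86): 38²+50² = 3944 < 7396 = 86² → obtuse
3 of the 5 are obtuse.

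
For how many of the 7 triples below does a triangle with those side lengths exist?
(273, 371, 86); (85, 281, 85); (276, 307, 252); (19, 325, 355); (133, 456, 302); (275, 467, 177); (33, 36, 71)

(86,273,371): 86+273 ≤ 371 → not valid
(85,85,281): 85+85 ≤ 281 → not valid
(252,276,307): 252+276 > 307 → valid
(19,325,355): 19+325 ≤ 355 → not valid
(133,302,456): 133+302 ≤ 456 → not valid
(177,275,467): 177+275 ≤ 467 → not valid
(33,36,71): 33+36 ≤ 71 → not valid
1 of the 7 triples forms a triangle.

1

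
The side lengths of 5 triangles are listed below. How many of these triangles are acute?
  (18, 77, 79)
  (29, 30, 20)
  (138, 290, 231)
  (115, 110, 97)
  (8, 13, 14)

(18,77,79): 18²+77² = 6253 > 6241 = 79² → acute
(29,30,20): 20²+29² = 1241 > 900 = 30² → acute
(138,290,231): 138²+231² = 72405 < 84100 = 290² → obtuse
(115,110,97): 97²+110² = 21509 > 13225 = 115² → acute
(8,13,14): 8²+13² = 233 > 196 = 14² → acute
4 of the 5 are acute.

4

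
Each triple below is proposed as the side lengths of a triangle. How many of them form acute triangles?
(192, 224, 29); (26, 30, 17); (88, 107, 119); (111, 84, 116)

(192,224,29): 29+192 ≤ 224, not a triangle
(26,30,17): 17²+26² = 965 > 900 = 30² → acute
(88,107,119): 88²+107² = 19193 > 14161 = 119² → acute
(111,84,116): 84²+111² = 19377 > 13456 = 116² → acute
3 of the 4 are acute.

3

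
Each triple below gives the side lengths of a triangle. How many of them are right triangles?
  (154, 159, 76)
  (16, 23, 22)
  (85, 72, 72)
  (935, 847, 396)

1

(154,159,76): 76²+154² = 29492 > 25281 = 159² → acute
(16,23,22): 16²+22² = 740 > 529 = 23² → acute
(85,72,72): 72²+72² = 10368 > 7225 = 85² → acute
(935,847,396): 396²+847² = 874225 = 935² → right
1 of the 4 is right.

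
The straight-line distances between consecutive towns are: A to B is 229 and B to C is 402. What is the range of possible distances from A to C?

173 ≤ AC ≤ 631

By the triangle inequality, |229 − 402| ≤ AC ≤ 229 + 402.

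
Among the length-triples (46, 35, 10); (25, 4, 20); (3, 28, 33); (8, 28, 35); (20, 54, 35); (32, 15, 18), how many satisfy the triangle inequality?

(10,35,46): 10+35 ≤ 46 → not valid
(4,20,25): 4+20 ≤ 25 → not valid
(3,28,33): 3+28 ≤ 33 → not valid
(8,28,35): 8+28 > 35 → valid
(20,35,54): 20+35 > 54 → valid
(15,18,32): 15+18 > 32 → valid
3 of the 6 triples form a triangle.

3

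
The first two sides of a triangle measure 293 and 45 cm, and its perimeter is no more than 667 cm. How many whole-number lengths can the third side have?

81

Triangle inequality: 248 < x < 338. Perimeter ≤ 667 gives x ≤ 667 − 293 − 45 = 329.
So 248 < x ≤ 329; integers 249 through 329: 81 values.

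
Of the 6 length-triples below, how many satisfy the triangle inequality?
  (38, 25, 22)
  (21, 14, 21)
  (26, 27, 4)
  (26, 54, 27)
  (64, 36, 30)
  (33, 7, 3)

(22,25,38): 22+25 > 38 → valid
(14,21,21): 14+21 > 21 → valid
(4,26,27): 4+26 > 27 → valid
(26,27,54): 26+27 ≤ 54 → not valid
(30,36,64): 30+36 > 64 → valid
(3,7,33): 3+7 ≤ 33 → not valid
4 of the 6 triples form a triangle.

4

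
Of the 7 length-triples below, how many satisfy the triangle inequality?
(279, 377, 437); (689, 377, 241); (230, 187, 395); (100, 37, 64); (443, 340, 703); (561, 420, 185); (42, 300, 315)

6

(279,377,437): 279+377 > 437 → valid
(241,377,689): 241+377 ≤ 689 → not valid
(187,230,395): 187+230 > 395 → valid
(37,64,100): 37+64 > 100 → valid
(340,443,703): 340+443 > 703 → valid
(185,420,561): 185+420 > 561 → valid
(42,300,315): 42+300 > 315 → valid
6 of the 7 triples form a triangle.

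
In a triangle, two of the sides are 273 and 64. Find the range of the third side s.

By the triangle inequality, s must be less than 273 + 64 = 337 and greater than |273 − 64| = 209.

209 < s < 337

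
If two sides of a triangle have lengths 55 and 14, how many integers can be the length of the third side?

27

The third side lies in the open interval (41, 69).
Integers from 42 to 68 inclusive: 68 − 42 + 1 = 27.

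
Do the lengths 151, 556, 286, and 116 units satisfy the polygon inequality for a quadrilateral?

For a quadrilateral, each side must be shorter than the sum of the others.
Here the longest side is 556, but the remaining 3 sides sum to only 553.

No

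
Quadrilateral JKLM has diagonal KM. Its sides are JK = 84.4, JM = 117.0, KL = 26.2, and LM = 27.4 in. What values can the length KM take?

From triangle JKM: |84.4 − 117.0| < KM < 84.4 + 117.0, i.e. 32.6 < KM < 201.4.
From triangle LKM: 1.2 < KM < 53.6.
Both must hold, so KM lies in the intersection.

32.6 < KM < 53.6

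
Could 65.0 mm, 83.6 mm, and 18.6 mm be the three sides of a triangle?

The two shorter sides sum to 83.6, exactly equal to the longest side 83.6.
That gives only a degenerate (flat) triangle — the inequality must be strict.

No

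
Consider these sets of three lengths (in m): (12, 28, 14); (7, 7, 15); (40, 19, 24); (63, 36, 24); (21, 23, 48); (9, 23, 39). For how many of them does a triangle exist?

1

(12,14,28): 12+14 ≤ 28 → not valid
(7,7,15): 7+7 ≤ 15 → not valid
(19,24,40): 19+24 > 40 → valid
(24,36,63): 24+36 ≤ 63 → not valid
(21,23,48): 21+23 ≤ 48 → not valid
(9,23,39): 9+23 ≤ 39 → not valid
1 of the 6 triples forms a triangle.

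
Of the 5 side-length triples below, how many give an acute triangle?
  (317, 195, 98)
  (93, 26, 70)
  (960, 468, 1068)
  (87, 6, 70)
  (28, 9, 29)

(317,195,98): 98+195 ≤ 317, not a triangle
(93,26,70): 26²+70² = 5576 < 8649 = 93² → obtuse
(960,468,1068): 468²+960² = 1140624 = 1068² → right
(87,6,70): 6+70 ≤ 87, not a triangle
(28,9,29): 9²+28² = 865 > 841 = 29² → acute
1 of the 5 is acute.

1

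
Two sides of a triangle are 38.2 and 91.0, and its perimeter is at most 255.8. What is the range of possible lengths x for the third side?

52.8 < x ≤ 126.6

Triangle inequality alone gives 52.8 < x < 129.2.
The perimeter condition gives x ≤ 255.8 − 38.2 − 91.0 = 126.6.
Intersecting the two: 52.8 < x ≤ 126.6.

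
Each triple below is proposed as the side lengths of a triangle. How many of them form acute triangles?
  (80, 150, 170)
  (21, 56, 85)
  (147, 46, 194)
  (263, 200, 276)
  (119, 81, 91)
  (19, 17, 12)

(80,150,170): 80²+150² = 28900 = 170² → right
(21,56,85): 21+56 ≤ 85, not a triangle
(147,46,194): 46+147 ≤ 194, not a triangle
(263,200,276): 200²+263² = 109169 > 76176 = 276² → acute
(119,81,91): 81²+91² = 14842 > 14161 = 119² → acute
(19,17,12): 12²+17² = 433 > 361 = 19² → acute
3 of the 6 are acute.

3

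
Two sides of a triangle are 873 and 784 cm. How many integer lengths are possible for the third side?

The third side lies in the open interval (89, 1657).
Integers from 90 to 1656 inclusive: 1656 − 90 + 1 = 1567.

1567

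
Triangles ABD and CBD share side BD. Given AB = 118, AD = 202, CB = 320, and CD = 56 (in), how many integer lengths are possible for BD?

55

From triangle ABD: 84 < BD < 320.
From triangle CBD: 264 < BD < 376.
Intersection: 264 < BD < 320, so integers 265 through 319: 55 values.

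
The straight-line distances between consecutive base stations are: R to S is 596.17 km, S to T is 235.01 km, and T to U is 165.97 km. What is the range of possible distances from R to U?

The maximum is all hops collinear in one direction: 596.17 + 235.01 + 165.97 = 997.15.
The longest hop is 596.17; the others sum to 400.98. Folding the others back against it leaves at least 596.17 − 400.98 = 195.19.

195.19 ≤ RU ≤ 997.15 km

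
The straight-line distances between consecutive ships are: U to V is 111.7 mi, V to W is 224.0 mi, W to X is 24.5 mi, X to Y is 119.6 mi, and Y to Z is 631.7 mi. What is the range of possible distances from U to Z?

151.9 ≤ UZ ≤ 1111.5 mi

The maximum is all hops collinear in one direction: 111.7 + 224.0 + 24.5 + 119.6 + 631.7 = 1111.5.
The longest hop is 631.7; the others sum to 479.8. Folding the others back against it leaves at least 631.7 − 479.8 = 151.9.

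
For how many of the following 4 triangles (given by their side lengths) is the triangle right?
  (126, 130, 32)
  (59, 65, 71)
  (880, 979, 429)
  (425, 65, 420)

(126,130,32): 32²+126² = 16900 = 130² → right
(59,65,71): 59²+65² = 7706 > 5041 = 71² → acute
(880,979,429): 429²+880² = 958441 = 979² → right
(425,65,420): 65²+420² = 180625 = 425² → right
3 of the 4 are right.

3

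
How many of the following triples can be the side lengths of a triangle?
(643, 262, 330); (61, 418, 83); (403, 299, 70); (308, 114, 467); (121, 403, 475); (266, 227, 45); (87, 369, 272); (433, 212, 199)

(262,330,643): 262+330 ≤ 643 → not valid
(61,83,418): 61+83 ≤ 418 → not valid
(70,299,403): 70+299 ≤ 403 → not valid
(114,308,467): 114+308 ≤ 467 → not valid
(121,403,475): 121+403 > 475 → valid
(45,227,266): 45+227 > 266 → valid
(87,272,369): 87+272 ≤ 369 → not valid
(199,212,433): 199+212 ≤ 433 → not valid
2 of the 8 triples form a triangle.

2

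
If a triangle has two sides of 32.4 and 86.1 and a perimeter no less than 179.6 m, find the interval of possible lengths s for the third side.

Triangle inequality alone gives 53.7 < s < 118.5.
The perimeter condition gives s ≥ 179.6 − 32.4 − 86.1 = 61.1.
Intersecting the two: 61.1 ≤ s < 118.5.

61.1 ≤ s < 118.5 m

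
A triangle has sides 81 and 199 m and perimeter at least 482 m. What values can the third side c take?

Triangle inequality alone gives 118 < c < 280.
The perimeter condition gives c ≥ 482 − 81 − 199 = 202.
Intersecting the two: 202 ≤ c < 280.

202 ≤ c < 280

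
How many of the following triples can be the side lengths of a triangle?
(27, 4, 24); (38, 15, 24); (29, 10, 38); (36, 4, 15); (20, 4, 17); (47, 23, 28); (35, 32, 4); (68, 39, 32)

7

(4,24,27): 4+24 > 27 → valid
(15,24,38): 15+24 > 38 → valid
(10,29,38): 10+29 > 38 → valid
(4,15,36): 4+15 ≤ 36 → not valid
(4,17,20): 4+17 > 20 → valid
(23,28,47): 23+28 > 47 → valid
(4,32,35): 4+32 > 35 → valid
(32,39,68): 32+39 > 68 → valid
7 of the 8 triples form a triangle.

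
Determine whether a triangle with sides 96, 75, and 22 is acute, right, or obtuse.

Compare the square of the longest side to the sum of squares of the other two: 22² + 75² = 6109 < 9216 = 96².

obtuse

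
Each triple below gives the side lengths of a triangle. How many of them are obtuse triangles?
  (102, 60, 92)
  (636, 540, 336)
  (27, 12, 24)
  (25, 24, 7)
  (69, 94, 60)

(102,60,92): 60²+92² = 12064 > 10404 = 102² → acute
(636,540,336): 336²+540² = 404496 = 636² → right
(27,12,24): 12²+24² = 720 < 729 = 27² → obtuse
(25,24,7): 7²+24² = 625 = 25² → right
(69,94,60): 60²+69² = 8361 < 8836 = 94² → obtuse
2 of the 5 are obtuse.

2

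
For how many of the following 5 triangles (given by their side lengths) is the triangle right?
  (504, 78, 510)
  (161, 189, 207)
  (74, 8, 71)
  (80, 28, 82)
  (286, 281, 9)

1

(504,78,510): 78²+504² = 260100 = 510² → right
(161,189,207): 161²+189² = 61642 > 42849 = 207² → acute
(74,8,71): 8²+71² = 5105 < 5476 = 74² → obtuse
(80,28,82): 28²+80² = 7184 > 6724 = 82² → acute
(286,281,9): 9²+281² = 79042 < 81796 = 286² → obtuse
1 of the 5 is right.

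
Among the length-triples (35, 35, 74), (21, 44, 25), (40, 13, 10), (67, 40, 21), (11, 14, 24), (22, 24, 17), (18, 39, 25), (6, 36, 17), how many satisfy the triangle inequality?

(35,35,74): 35+35 ≤ 74 → not valid
(21,25,44): 21+25 > 44 → valid
(10,13,40): 10+13 ≤ 40 → not valid
(21,40,67): 21+40 ≤ 67 → not valid
(11,14,24): 11+14 > 24 → valid
(17,22,24): 17+22 > 24 → valid
(18,25,39): 18+25 > 39 → valid
(6,17,36): 6+17 ≤ 36 → not valid
4 of the 8 triples form a triangle.

4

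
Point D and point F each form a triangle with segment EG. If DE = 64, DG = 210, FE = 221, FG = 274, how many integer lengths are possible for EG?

From triangle DEG: 146 < EG < 274.
From triangle FEG: 53 < EG < 495.
Intersection: 146 < EG < 274, so integers 147 through 273: 127 values.

127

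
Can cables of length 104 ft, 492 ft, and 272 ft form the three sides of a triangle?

The longest side is 492, but the other two sum to only 376.
376 < 492, so the triangle inequality fails.

No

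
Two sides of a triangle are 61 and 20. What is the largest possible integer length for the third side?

The third side must be strictly less than 61 + 20 = 81.
The largest integer below 81 is 80.

80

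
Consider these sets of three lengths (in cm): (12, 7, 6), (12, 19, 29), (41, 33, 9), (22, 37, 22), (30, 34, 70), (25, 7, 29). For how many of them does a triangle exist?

5

(6,7,12): 6+7 > 12 → valid
(12,19,29): 12+19 > 29 → valid
(9,33,41): 9+33 > 41 → valid
(22,22,37): 22+22 > 37 → valid
(30,34,70): 30+34 ≤ 70 → not valid
(7,25,29): 7+25 > 29 → valid
5 of the 6 triples form a triangle.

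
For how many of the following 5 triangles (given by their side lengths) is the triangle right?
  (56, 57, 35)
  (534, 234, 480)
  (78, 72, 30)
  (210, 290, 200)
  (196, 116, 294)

(56,57,35): 35²+56² = 4361 > 3249 = 57² → acute
(534,234,480): 234²+480² = 285156 = 534² → right
(78,72,30): 30²+72² = 6084 = 78² → right
(210,290,200): 200²+210² = 84100 = 290² → right
(196,116,294): 116²+196² = 51872 < 86436 = 294² → obtuse
3 of the 5 are right.

3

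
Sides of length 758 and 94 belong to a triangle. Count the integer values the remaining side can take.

The third side lies in the open interval (664, 852).
Integers from 665 to 851 inclusive: 851 − 665 + 1 = 187.

187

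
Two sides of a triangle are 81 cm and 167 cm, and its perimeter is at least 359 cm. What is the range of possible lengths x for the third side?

Triangle inequality alone gives 86 < x < 248.
The perimeter condition gives x ≥ 359 − 81 − 167 = 111.
Intersecting the two: 111 ≤ x < 248.

111 ≤ x < 248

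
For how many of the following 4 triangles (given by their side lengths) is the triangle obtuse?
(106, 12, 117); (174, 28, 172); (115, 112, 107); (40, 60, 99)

2

(106,12,117): 12²+106² = 11380 < 13689 = 117² → obtuse
(174,28,172): 28²+172² = 30368 > 30276 = 174² → acute
(115,112,107): 107²+112² = 23993 > 13225 = 115² → acute
(40,60,99): 40²+60² = 5200 < 9801 = 99² → obtuse
2 of the 4 are obtuse.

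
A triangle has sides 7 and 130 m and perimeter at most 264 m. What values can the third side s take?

Triangle inequality alone gives 123 < s < 137.
The perimeter condition gives s ≤ 264 − 7 − 130 = 127.
Intersecting the two: 123 < s ≤ 127.

123 < s ≤ 127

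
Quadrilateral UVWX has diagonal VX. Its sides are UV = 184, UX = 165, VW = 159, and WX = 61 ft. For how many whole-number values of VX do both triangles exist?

121

From triangle UVX: 19 < VX < 349.
From triangle WVX: 98 < VX < 220.
Intersection: 98 < VX < 220, so integers 99 through 219: 121 values.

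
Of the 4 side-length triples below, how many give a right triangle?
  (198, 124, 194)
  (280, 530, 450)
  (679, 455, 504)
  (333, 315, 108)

(198,124,194): 124²+194² = 53012 > 39204 = 198² → acute
(280,530,450): 280²+450² = 280900 = 530² → right
(679,455,504): 455²+504² = 461041 = 679² → right
(333,315,108): 108²+315² = 110889 = 333² → right
3 of the 4 are right.

3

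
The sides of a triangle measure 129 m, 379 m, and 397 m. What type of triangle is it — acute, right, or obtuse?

Compare the square of the longest side to the sum of squares of the other two: 129² + 379² = 160282 > 157609 = 397².

acute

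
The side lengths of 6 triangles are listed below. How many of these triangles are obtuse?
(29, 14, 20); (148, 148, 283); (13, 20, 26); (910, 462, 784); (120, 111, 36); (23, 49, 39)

(29,14,20): 14²+20² = 596 < 841 = 29² → obtuse
(148,148,283): 148²+148² = 43808 < 80089 = 283² → obtuse
(13,20,26): 13²+20² = 569 < 676 = 26² → obtuse
(910,462,784): 462²+784² = 828100 = 910² → right
(120,111,36): 36²+111² = 13617 < 14400 = 120² → obtuse
(23,49,39): 23²+39² = 2050 < 2401 = 49² → obtuse
5 of the 6 are obtuse.

5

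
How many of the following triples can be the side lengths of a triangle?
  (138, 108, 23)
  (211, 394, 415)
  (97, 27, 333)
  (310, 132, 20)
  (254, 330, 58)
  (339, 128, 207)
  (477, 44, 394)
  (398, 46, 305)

(23,108,138): 23+108 ≤ 138 → not valid
(211,394,415): 211+394 > 415 → valid
(27,97,333): 27+97 ≤ 333 → not valid
(20,132,310): 20+132 ≤ 310 → not valid
(58,254,330): 58+254 ≤ 330 → not valid
(128,207,339): 128+207 ≤ 339 → not valid
(44,394,477): 44+394 ≤ 477 → not valid
(46,305,398): 46+305 ≤ 398 → not valid
1 of the 8 triples forms a triangle.

1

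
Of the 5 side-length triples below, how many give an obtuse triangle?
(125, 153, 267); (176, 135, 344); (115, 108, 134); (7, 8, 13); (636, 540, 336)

(125,153,267): 125²+153² = 39034 < 71289 = 267² → obtuse
(176,135,344): 135+176 ≤ 344, not a triangle
(115,108,134): 108²+115² = 24889 > 17956 = 134² → acute
(7,8,13): 7²+8² = 113 < 169 = 13² → obtuse
(636,540,336): 336²+540² = 404496 = 636² → right
2 of the 5 are obtuse.

2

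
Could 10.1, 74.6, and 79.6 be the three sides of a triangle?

The longest side is 79.6, and the other two sum to 84.7.
Since 84.7 > 79.6, the triangle inequality holds.

Yes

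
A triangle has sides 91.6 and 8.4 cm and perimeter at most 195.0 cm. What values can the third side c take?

Triangle inequality alone gives 83.2 < c < 100.0.
The perimeter condition gives c ≤ 195.0 − 91.6 − 8.4 = 95.0.
Intersecting the two: 83.2 < c ≤ 95.0.

83.2 < c ≤ 95.0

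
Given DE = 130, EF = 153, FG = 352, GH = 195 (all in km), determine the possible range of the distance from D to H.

The maximum is all hops collinear in one direction: 130 + 153 + 352 + 195 = 830.
The longest hop is 352; the others sum to 478. Since 352 ≤ 478, the path can fold back on itself completely, so the minimum distance is 0.

0 ≤ DH ≤ 830 km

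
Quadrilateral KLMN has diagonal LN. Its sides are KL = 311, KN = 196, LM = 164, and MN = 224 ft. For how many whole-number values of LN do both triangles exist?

272

From triangle KLN: 115 < LN < 507.
From triangle MLN: 60 < LN < 388.
Intersection: 115 < LN < 388, so integers 116 through 387: 272 values.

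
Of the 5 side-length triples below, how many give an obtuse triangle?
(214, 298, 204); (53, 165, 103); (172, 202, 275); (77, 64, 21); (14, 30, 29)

3

(214,298,204): 204²+214² = 87412 < 88804 = 298² → obtuse
(53,165,103): 53+103 ≤ 165, not a triangle
(172,202,275): 172²+202² = 70388 < 75625 = 275² → obtuse
(77,64,21): 21²+64² = 4537 < 5929 = 77² → obtuse
(14,30,29): 14²+29² = 1037 > 900 = 30² → acute
3 of the 5 are obtuse.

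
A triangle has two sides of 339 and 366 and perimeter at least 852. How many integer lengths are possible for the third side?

Triangle inequality: 27 < x < 705. Perimeter ≥ 852 gives x ≥ 852 − 339 − 366 = 147.
So 147 ≤ x < 705; integers 147 through 704: 558 values.

558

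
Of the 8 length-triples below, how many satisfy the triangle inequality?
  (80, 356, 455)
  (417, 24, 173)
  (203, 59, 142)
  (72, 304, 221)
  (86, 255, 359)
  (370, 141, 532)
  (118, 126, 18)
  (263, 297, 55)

2

(80,356,455): 80+356 ≤ 455 → not valid
(24,173,417): 24+173 ≤ 417 → not valid
(59,142,203): 59+142 ≤ 203 → not valid
(72,221,304): 72+221 ≤ 304 → not valid
(86,255,359): 86+255 ≤ 359 → not valid
(141,370,532): 141+370 ≤ 532 → not valid
(18,118,126): 18+118 > 126 → valid
(55,263,297): 55+263 > 297 → valid
2 of the 8 triples form a triangle.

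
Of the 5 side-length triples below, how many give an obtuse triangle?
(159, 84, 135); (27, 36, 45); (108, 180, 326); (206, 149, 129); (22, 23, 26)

(159,84,135): 84²+135² = 25281 = 159² → right
(27,36,45): 27²+36² = 2025 = 45² → right
(108,180,326): 108+180 ≤ 326, not a triangle
(206,149,129): 129²+149² = 38842 < 42436 = 206² → obtuse
(22,23,26): 22²+23² = 1013 > 676 = 26² → acute
1 of the 5 is obtuse.

1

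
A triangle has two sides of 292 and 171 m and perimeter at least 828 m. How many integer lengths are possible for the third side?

98

Triangle inequality: 121 < x < 463. Perimeter ≥ 828 gives x ≥ 828 − 292 − 171 = 365.
So 365 ≤ x < 463; integers 365 through 462: 98 values.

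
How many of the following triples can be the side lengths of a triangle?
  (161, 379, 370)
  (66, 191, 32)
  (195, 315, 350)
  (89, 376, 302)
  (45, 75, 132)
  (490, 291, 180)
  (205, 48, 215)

4

(161,370,379): 161+370 > 379 → valid
(32,66,191): 32+66 ≤ 191 → not valid
(195,315,350): 195+315 > 350 → valid
(89,302,376): 89+302 > 376 → valid
(45,75,132): 45+75 ≤ 132 → not valid
(180,291,490): 180+291 ≤ 490 → not valid
(48,205,215): 48+205 > 215 → valid
4 of the 7 triples form a triangle.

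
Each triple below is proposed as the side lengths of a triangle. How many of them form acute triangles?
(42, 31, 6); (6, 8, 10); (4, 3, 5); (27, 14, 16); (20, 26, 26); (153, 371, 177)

1

(42,31,6): 6+31 ≤ 42, not a triangle
(6,8,10): 6²+8² = 100 = 10² → right
(4,3,5): 3²+4² = 25 = 5² → right
(27,14,16): 14²+16² = 452 < 729 = 27² → obtuse
(20,26,26): 20²+26² = 1076 > 676 = 26² → acute
(153,371,177): 153+177 ≤ 371, not a triangle
1 of the 6 is acute.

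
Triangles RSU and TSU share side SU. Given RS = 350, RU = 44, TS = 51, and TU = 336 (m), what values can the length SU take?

From triangle RSU: |350 − 44| < SU < 350 + 44, i.e. 306 < SU < 394.
From triangle TSU: 285 < SU < 387.
Both must hold, so SU lies in the intersection.

306 < SU < 387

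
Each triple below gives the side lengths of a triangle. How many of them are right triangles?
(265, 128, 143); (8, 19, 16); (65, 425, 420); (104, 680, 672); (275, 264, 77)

(265,128,143): 128²+143² = 36833 < 70225 = 265² → obtuse
(8,19,16): 8²+16² = 320 < 361 = 19² → obtuse
(65,425,420): 65²+420² = 180625 = 425² → right
(104,680,672): 104²+672² = 462400 = 680² → right
(275,264,77): 77²+264² = 75625 = 275² → right
3 of the 5 are right.

3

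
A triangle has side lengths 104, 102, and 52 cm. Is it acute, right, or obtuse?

Compare the square of the longest side to the sum of squares of the other two: 52² + 102² = 13108 > 10816 = 104².

acute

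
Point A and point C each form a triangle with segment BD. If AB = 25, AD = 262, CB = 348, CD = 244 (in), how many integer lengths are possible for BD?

From triangle ABD: 237 < BD < 287.
From triangle CBD: 104 < BD < 592.
Intersection: 237 < BD < 287, so integers 238 through 286: 49 values.

49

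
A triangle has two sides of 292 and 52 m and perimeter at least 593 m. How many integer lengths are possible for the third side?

Triangle inequality: 240 < x < 344. Perimeter ≥ 593 gives x ≥ 593 − 292 − 52 = 249.
So 249 ≤ x < 344; integers 249 through 343: 95 values.

95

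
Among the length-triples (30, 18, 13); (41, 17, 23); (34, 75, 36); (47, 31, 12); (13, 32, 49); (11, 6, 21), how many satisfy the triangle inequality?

1

(13,18,30): 13+18 > 30 → valid
(17,23,41): 17+23 ≤ 41 → not valid
(34,36,75): 34+36 ≤ 75 → not valid
(12,31,47): 12+31 ≤ 47 → not valid
(13,32,49): 13+32 ≤ 49 → not valid
(6,11,21): 6+11 ≤ 21 → not valid
1 of the 6 triples forms a triangle.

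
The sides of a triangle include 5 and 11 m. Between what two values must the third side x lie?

6 < x < 16

By the triangle inequality, x must be less than 5 + 11 = 16 and greater than |5 − 11| = 6.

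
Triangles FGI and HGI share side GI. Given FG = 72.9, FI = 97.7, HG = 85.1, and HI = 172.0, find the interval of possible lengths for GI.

86.9 < GI < 170.6

From triangle FGI: |72.9 − 97.7| < GI < 72.9 + 97.7, i.e. 24.8 < GI < 170.6.
From triangle HGI: 86.9 < GI < 257.1.
Both must hold, so GI lies in the intersection.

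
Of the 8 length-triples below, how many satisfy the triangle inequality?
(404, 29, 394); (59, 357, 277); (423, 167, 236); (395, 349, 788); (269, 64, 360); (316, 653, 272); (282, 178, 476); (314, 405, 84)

(29,394,404): 29+394 > 404 → valid
(59,277,357): 59+277 ≤ 357 → not valid
(167,236,423): 167+236 ≤ 423 → not valid
(349,395,788): 349+395 ≤ 788 → not valid
(64,269,360): 64+269 ≤ 360 → not valid
(272,316,653): 272+316 ≤ 653 → not valid
(178,282,476): 178+282 ≤ 476 → not valid
(84,314,405): 84+314 ≤ 405 → not valid
1 of the 8 triples forms a triangle.

1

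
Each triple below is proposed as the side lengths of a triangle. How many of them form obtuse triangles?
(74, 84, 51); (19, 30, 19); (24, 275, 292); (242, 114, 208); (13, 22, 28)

(74,84,51): 51²+74² = 8077 > 7056 = 84² → acute
(19,30,19): 19²+19² = 722 < 900 = 30² → obtuse
(24,275,292): 24²+275² = 76201 < 85264 = 292² → obtuse
(242,114,208): 114²+208² = 56260 < 58564 = 242² → obtuse
(13,22,28): 13²+22² = 653 < 784 = 28² → obtuse
4 of the 5 are obtuse.

4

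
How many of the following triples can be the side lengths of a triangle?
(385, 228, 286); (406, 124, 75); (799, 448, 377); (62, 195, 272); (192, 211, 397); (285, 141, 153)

4

(228,286,385): 228+286 > 385 → valid
(75,124,406): 75+124 ≤ 406 → not valid
(377,448,799): 377+448 > 799 → valid
(62,195,272): 62+195 ≤ 272 → not valid
(192,211,397): 192+211 > 397 → valid
(141,153,285): 141+153 > 285 → valid
4 of the 6 triples form a triangle.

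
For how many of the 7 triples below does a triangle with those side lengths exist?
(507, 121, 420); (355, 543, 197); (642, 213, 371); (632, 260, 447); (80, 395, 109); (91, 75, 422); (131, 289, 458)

(121,420,507): 121+420 > 507 → valid
(197,355,543): 197+355 > 543 → valid
(213,371,642): 213+371 ≤ 642 → not valid
(260,447,632): 260+447 > 632 → valid
(80,109,395): 80+109 ≤ 395 → not valid
(75,91,422): 75+91 ≤ 422 → not valid
(131,289,458): 131+289 ≤ 458 → not valid
3 of the 7 triples form a triangle.

3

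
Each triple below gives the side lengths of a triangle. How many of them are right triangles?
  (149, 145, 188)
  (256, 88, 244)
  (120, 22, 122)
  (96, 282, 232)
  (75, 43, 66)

(149,145,188): 145²+149² = 43226 > 35344 = 188² → acute
(256,88,244): 88²+244² = 67280 > 65536 = 256² → acute
(120,22,122): 22²+120² = 14884 = 122² → right
(96,282,232): 96²+232² = 63040 < 79524 = 282² → obtuse
(75,43,66): 43²+66² = 6205 > 5625 = 75² → acute
1 of the 5 is right.

1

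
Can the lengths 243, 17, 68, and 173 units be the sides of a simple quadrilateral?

Yes

A quadrilateral exists iff every side is shorter than the sum of the others — equivalently, the longest side is less than the sum of the rest.
Longest side 243 < 258 (sum of the remaining 3), so yes.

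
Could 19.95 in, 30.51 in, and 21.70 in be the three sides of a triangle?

Yes

The longest side is 30.51, and the other two sum to 41.65.
Since 41.65 > 30.51, the triangle inequality holds.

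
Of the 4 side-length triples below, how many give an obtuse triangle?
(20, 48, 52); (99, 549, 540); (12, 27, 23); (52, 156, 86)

(20,48,52): 20²+48² = 2704 = 52² → right
(99,549,540): 99²+540² = 301401 = 549² → right
(12,27,23): 12²+23² = 673 < 729 = 27² → obtuse
(52,156,86): 52+86 ≤ 156, not a triangle
1 of the 4 is obtuse.

1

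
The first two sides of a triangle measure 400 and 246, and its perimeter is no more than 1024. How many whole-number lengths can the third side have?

224

Triangle inequality: 154 < x < 646. Perimeter ≤ 1024 gives x ≤ 1024 − 400 − 246 = 378.
So 154 < x ≤ 378; integers 155 through 378: 224 values.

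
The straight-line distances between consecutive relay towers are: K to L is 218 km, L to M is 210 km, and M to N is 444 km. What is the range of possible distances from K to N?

The maximum is all hops collinear in one direction: 218 + 210 + 444 = 872.
The longest hop is 444; the others sum to 428. Folding the others back against it leaves at least 444 − 428 = 16.

16 ≤ KN ≤ 872 km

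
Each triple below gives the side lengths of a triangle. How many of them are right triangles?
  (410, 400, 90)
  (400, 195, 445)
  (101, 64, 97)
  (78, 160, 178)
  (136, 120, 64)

(410,400,90): 90²+400² = 168100 = 410² → right
(400,195,445): 195²+400² = 198025 = 445² → right
(101,64,97): 64²+97² = 13505 > 10201 = 101² → acute
(78,160,178): 78²+160² = 31684 = 178² → right
(136,120,64): 64²+120² = 18496 = 136² → right
4 of the 5 are right.

4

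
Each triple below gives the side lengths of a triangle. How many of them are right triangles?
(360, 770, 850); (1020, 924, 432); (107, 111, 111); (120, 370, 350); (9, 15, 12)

4

(360,770,850): 360²+770² = 722500 = 850² → right
(1020,924,432): 432²+924² = 1040400 = 1020² → right
(107,111,111): 107²+111² = 23770 > 12321 = 111² → acute
(120,370,350): 120²+350² = 136900 = 370² → right
(9,15,12): 9²+12² = 225 = 15² → right
4 of the 5 are right.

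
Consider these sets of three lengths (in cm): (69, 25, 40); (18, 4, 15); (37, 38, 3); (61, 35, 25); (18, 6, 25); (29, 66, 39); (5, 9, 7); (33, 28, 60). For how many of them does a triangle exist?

(25,40,69): 25+40 ≤ 69 → not valid
(4,15,18): 4+15 > 18 → valid
(3,37,38): 3+37 > 38 → valid
(25,35,61): 25+35 ≤ 61 → not valid
(6,18,25): 6+18 ≤ 25 → not valid
(29,39,66): 29+39 > 66 → valid
(5,7,9): 5+7 > 9 → valid
(28,33,60): 28+33 > 60 → valid
5 of the 8 triples form a triangle.

5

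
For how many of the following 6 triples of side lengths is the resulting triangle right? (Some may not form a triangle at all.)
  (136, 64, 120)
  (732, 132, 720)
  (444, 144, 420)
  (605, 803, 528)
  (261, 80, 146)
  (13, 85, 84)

(136,64,120): 64²+120² = 18496 = 136² → right
(732,132,720): 132²+720² = 535824 = 732² → right
(444,144,420): 144²+420² = 197136 = 444² → right
(605,803,528): 528²+605² = 644809 = 803² → right
(261,80,146): 80+146 ≤ 261, not a triangle
(13,85,84): 13²+84² = 7225 = 85² → right
5 of the 6 are right.

5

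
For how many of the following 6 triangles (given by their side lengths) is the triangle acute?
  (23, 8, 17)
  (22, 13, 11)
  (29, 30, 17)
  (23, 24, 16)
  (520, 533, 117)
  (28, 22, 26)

(23,8,17): 8²+17² = 353 < 529 = 23² → obtuse
(22,13,11): 11²+13² = 290 < 484 = 22² → obtuse
(29,30,17): 17²+29² = 1130 > 900 = 30² → acute
(23,24,16): 16²+23² = 785 > 576 = 24² → acute
(520,533,117): 117²+520² = 284089 = 533² → right
(28,22,26): 22²+26² = 1160 > 784 = 28² → acute
3 of the 6 are acute.

3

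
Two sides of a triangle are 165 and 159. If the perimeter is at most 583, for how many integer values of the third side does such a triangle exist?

Triangle inequality: 6 < x < 324. Perimeter ≤ 583 gives x ≤ 583 − 165 − 159 = 259.
So 6 < x ≤ 259; integers 7 through 259: 253 values.

253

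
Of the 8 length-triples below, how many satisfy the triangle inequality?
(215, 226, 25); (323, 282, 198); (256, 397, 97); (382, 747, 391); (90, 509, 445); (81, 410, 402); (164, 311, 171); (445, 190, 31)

6

(25,215,226): 25+215 > 226 → valid
(198,282,323): 198+282 > 323 → valid
(97,256,397): 97+256 ≤ 397 → not valid
(382,391,747): 382+391 > 747 → valid
(90,445,509): 90+445 > 509 → valid
(81,402,410): 81+402 > 410 → valid
(164,171,311): 164+171 > 311 → valid
(31,190,445): 31+190 ≤ 445 → not valid
6 of the 8 triples form a triangle.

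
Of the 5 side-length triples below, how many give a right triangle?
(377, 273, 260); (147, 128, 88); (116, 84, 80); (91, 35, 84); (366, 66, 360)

(377,273,260): 260²+273² = 142129 = 377² → right
(147,128,88): 88²+128² = 24128 > 21609 = 147² → acute
(116,84,80): 80²+84² = 13456 = 116² → right
(91,35,84): 35²+84² = 8281 = 91² → right
(366,66,360): 66²+360² = 133956 = 366² → right
4 of the 5 are right.

4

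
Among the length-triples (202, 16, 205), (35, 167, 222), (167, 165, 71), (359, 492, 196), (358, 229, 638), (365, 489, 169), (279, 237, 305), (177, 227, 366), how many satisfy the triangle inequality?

(16,202,205): 16+202 > 205 → valid
(35,167,222): 35+167 ≤ 222 → not valid
(71,165,167): 71+165 > 167 → valid
(196,359,492): 196+359 > 492 → valid
(229,358,638): 229+358 ≤ 638 → not valid
(169,365,489): 169+365 > 489 → valid
(237,279,305): 237+279 > 305 → valid
(177,227,366): 177+227 > 366 → valid
6 of the 8 triples form a triangle.

6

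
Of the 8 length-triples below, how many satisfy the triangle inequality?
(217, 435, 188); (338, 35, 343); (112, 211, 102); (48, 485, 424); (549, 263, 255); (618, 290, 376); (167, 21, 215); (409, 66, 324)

3

(188,217,435): 188+217 ≤ 435 → not valid
(35,338,343): 35+338 > 343 → valid
(102,112,211): 102+112 > 211 → valid
(48,424,485): 48+424 ≤ 485 → not valid
(255,263,549): 255+263 ≤ 549 → not valid
(290,376,618): 290+376 > 618 → valid
(21,167,215): 21+167 ≤ 215 → not valid
(66,324,409): 66+324 ≤ 409 → not valid
3 of the 8 triples form a triangle.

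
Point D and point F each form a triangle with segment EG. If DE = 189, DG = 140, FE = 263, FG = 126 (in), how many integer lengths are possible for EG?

191

From triangle DEG: 49 < EG < 329.
From triangle FEG: 137 < EG < 389.
Intersection: 137 < EG < 329, so integers 138 through 328: 191 values.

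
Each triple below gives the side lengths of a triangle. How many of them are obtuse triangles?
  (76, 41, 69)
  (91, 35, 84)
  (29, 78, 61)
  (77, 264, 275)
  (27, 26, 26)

(76,41,69): 41²+69² = 6442 > 5776 = 76² → acute
(91,35,84): 35²+84² = 8281 = 91² → right
(29,78,61): 29²+61² = 4562 < 6084 = 78² → obtuse
(77,264,275): 77²+264² = 75625 = 275² → right
(27,26,26): 26²+26² = 1352 > 729 = 27² → acute
1 of the 5 is obtuse.

1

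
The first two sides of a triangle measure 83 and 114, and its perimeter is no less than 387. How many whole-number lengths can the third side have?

7

Triangle inequality: 31 < x < 197. Perimeter ≥ 387 gives x ≥ 387 − 83 − 114 = 190.
So 190 ≤ x < 197; integers 190 through 196: 7 values.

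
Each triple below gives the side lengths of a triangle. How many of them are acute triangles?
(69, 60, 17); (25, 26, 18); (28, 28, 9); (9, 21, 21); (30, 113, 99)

(69,60,17): 17²+60² = 3889 < 4761 = 69² → obtuse
(25,26,18): 18²+25² = 949 > 676 = 26² → acute
(28,28,9): 9²+28² = 865 > 784 = 28² → acute
(9,21,21): 9²+21² = 522 > 441 = 21² → acute
(30,113,99): 30²+99² = 10701 < 12769 = 113² → obtuse
3 of the 5 are acute.

3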